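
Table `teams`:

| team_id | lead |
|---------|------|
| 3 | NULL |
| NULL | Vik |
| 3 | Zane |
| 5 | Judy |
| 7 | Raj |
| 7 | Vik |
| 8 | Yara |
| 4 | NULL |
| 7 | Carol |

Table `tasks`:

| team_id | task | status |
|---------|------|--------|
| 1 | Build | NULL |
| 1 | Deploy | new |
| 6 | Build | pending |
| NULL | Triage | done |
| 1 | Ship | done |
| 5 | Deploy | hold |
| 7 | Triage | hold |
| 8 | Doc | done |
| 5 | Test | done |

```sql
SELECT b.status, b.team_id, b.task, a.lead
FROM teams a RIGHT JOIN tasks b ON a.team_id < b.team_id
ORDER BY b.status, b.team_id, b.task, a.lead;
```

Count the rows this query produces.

25

RIGHT JOIN keeps every row from `tasks`; unmatched rows get NULL for `teams`'s columns.
Matching on a.team_id < b.team_id. A NULL in a compared column never satisfies the condition.
- a row (team_id=3): matches 5 b row(s) → 5 output row(s).
- a row (team_id=NULL): no match.
- a row (team_id=3): matches 5 b row(s) → 5 output row(s).
- a row (team_id=5): matches 3 b row(s) → 3 output row(s).
- a row (team_id=7): matches 1 b row(s) → 1 output row(s).
- a row (team_id=7): matches 1 b row(s) → 1 output row(s).
- a row (team_id=8): no match.
- a row (team_id=4): matches 5 b row(s) → 5 output row(s).
- a row (team_id=7): matches 1 b row(s) → 1 output row(s).
- plus 4 unmatched b row(s), each kept with NULL a columns.
Total: 21 matched + 4 padded = 25 rows.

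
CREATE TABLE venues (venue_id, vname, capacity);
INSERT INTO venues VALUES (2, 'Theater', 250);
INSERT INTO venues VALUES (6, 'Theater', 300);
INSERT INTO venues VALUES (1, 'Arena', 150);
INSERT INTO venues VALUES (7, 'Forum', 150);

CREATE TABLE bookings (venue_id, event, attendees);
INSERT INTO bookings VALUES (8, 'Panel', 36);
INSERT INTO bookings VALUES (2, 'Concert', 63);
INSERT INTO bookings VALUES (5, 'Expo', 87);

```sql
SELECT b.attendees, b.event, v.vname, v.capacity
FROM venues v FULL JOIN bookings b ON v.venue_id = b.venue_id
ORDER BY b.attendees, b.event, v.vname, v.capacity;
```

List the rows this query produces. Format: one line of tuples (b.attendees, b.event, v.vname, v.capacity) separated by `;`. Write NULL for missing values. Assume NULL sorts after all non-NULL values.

(36, Panel, NULL, NULL); (63, Concert, Theater, 250); (87, Expo, NULL, NULL); (NULL, NULL, Arena, 150); (NULL, NULL, Forum, 150); (NULL, NULL, Theater, 300)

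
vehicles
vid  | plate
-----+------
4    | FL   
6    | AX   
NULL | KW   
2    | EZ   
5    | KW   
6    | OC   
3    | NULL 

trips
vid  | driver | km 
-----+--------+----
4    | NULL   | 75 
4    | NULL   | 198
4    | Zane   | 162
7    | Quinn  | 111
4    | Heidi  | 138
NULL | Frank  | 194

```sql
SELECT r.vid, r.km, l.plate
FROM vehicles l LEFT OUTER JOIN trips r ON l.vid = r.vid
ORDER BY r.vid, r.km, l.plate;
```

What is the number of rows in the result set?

LEFT JOIN keeps every row from `vehicles`; unmatched rows get NULL for `trips`'s columns.
Matching on l.vid = r.vid. A NULL in a compared column never satisfies the condition.
- l[0] vid=4 → 4 match(es) in r → 4 row(s).
- l[1] vid=6 → no match; kept with NULLs on the r side.
- l[2] vid=NULL → no match; kept with NULLs on the r side.
- l[3] vid=2 → no match; kept with NULLs on the r side.
- l[4] vid=5 → no match; kept with NULLs on the r side.
- l[5] vid=6 → no match; kept with NULLs on the r side.
- l[6] vid=3 → no match; kept with NULLs on the r side.
Total: 4 matched + 6 padded = 10 rows.

10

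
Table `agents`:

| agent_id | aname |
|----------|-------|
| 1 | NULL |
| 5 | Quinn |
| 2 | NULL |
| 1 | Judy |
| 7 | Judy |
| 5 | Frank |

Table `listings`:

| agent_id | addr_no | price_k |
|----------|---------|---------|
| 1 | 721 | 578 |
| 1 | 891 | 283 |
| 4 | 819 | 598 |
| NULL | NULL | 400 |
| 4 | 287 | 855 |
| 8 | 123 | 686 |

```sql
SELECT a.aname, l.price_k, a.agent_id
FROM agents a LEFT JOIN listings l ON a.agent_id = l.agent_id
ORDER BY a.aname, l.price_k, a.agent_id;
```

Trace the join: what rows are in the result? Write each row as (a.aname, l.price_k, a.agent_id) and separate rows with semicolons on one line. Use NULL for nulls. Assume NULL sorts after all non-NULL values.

LEFT JOIN keeps every row from `agents`; unmatched rows get NULL for `listings`'s columns.
Matching on a.agent_id = l.agent_id. A NULL in a compared column never satisfies the condition.
Matched pairs: 4; unmatched a rows kept: 4.

(Frank, NULL, 5); (Judy, 283, 1); (Judy, 578, 1); (Judy, NULL, 7); (Quinn, NULL, 5); (NULL, 283, 1); (NULL, 578, 1); (NULL, NULL, 2)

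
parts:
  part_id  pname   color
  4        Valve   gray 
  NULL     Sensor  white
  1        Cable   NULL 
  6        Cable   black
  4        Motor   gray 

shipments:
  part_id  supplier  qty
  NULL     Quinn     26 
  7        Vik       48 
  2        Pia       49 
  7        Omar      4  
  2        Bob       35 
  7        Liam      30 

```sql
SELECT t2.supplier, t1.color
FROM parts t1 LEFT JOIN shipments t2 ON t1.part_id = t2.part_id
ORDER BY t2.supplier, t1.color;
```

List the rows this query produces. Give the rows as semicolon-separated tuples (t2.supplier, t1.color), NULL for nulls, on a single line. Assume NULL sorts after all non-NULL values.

LEFT JOIN keeps every row from `parts`; unmatched rows get NULL for `shipments`'s columns.
Matching on t1.part_id = t2.part_id. A NULL in a compared column never satisfies the condition.
- t1 (part_id=4) has no partner → padded with NULL.
- t1 (part_id=NULL) has no partner → padded with NULL.
- t1 (part_id=1) has no partner → padded with NULL.
- t1 (part_id=6) has no partner → padded with NULL.
- t1 (part_id=4) has no partner → padded with NULL.
After projecting and ordering:
t2.supplier | t1.color
NULL | black
NULL | gray
NULL | gray
NULL | white
NULL | NULL

(NULL, black); (NULL, gray); (NULL, gray); (NULL, white); (NULL, NULL)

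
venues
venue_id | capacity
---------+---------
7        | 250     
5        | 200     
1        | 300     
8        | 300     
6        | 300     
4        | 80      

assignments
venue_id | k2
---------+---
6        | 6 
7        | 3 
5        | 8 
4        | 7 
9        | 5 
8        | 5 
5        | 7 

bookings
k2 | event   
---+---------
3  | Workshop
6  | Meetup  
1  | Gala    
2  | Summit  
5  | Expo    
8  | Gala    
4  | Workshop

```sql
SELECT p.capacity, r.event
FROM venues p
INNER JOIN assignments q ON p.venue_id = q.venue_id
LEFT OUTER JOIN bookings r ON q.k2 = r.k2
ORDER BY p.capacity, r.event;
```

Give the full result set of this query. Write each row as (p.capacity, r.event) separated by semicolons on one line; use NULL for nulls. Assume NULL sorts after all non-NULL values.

(80, NULL); (200, Gala); (200, NULL); (250, Workshop); (300, Expo); (300, Meetup)

Step 1 — p INNER JOIN q on venue_id → 6 row(s).
Then LEFT JOIN `bookings r` on k2: each of those 6 rows is kept; rows whose q.k2 has no match in r get NULL for r's columns.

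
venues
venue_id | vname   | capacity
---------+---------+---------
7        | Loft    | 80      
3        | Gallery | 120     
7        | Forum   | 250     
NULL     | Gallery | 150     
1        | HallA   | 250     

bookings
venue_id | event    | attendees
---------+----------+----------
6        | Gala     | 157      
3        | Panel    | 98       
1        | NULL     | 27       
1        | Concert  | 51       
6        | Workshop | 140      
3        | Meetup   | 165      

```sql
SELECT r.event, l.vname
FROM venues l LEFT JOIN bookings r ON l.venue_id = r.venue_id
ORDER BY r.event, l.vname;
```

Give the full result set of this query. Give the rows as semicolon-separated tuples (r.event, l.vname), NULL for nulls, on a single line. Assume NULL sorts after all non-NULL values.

LEFT JOIN keeps every row from `venues`; unmatched rows get NULL for `bookings`'s columns.
Matching on l.venue_id = r.venue_id. A NULL in a compared column never satisfies the condition.
Matched pairs: 4; unmatched l rows kept: 3.

(Concert, HallA); (Meetup, Gallery); (Panel, Gallery); (NULL, Forum); (NULL, Gallery); (NULL, HallA); (NULL, Loft)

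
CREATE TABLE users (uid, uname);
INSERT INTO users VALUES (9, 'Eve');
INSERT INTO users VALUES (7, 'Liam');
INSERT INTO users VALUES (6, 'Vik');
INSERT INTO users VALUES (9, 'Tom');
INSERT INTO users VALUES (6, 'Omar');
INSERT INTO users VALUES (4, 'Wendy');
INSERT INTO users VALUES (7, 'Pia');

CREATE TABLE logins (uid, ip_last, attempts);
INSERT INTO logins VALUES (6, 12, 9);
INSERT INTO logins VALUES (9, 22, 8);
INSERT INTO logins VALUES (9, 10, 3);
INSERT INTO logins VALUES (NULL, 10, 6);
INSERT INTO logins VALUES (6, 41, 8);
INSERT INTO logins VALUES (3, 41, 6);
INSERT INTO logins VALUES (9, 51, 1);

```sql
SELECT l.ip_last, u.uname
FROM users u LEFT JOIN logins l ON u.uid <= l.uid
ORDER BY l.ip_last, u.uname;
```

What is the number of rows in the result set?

27

LEFT JOIN keeps every row from `users`; unmatched rows get NULL for `logins`'s columns.
Matching on u.uid <= l.uid. A NULL in a compared column never satisfies the condition.
- u (uid=9) pairs with 3 row(s) of l.
- u (uid=7) pairs with 3 row(s) of l.
- u (uid=6) pairs with 5 row(s) of l.
- u (uid=9) pairs with 3 row(s) of l.
- u (uid=6) pairs with 5 row(s) of l.
- u (uid=4) pairs with 5 row(s) of l.
- u (uid=7) pairs with 3 row(s) of l.
Total: 27 rows.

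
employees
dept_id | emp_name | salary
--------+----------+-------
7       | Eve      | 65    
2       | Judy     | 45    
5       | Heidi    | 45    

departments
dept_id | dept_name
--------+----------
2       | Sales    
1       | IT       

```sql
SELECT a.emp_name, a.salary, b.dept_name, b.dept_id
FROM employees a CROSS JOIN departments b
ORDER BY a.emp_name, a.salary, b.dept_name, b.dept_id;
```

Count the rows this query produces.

CROSS JOIN pairs every row of `employees` with every row of `departments`: 3 × 2 = 6 rows.

6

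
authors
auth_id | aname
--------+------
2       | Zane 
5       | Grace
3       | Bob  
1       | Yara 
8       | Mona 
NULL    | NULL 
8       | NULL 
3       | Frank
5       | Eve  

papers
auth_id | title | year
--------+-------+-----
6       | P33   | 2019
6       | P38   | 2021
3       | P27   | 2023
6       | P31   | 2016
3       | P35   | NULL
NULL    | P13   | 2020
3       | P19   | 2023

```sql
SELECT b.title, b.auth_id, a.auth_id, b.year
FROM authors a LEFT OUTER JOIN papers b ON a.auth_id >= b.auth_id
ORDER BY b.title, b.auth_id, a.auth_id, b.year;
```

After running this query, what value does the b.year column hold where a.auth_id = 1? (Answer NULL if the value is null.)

NULL

LEFT JOIN keeps every row from `authors`; unmatched rows get NULL for `papers`'s columns.
Matching on a.auth_id >= b.auth_id. A NULL in a compared column never satisfies the condition.
Matched pairs: 24; unmatched a rows kept: 3.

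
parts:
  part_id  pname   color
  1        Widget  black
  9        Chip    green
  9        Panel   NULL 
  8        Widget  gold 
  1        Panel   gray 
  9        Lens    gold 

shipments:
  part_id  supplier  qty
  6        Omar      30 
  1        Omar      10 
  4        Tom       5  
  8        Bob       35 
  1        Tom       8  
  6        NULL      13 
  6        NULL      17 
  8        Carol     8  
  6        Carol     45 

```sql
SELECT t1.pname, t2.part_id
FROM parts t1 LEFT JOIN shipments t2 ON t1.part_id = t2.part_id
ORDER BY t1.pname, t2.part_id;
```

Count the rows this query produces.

9

LEFT JOIN keeps every row from `parts`; unmatched rows get NULL for `shipments`'s columns.
Matching on t1.part_id = t2.part_id.
- t1[0] part_id=1 → 2 match(es) in t2 → 2 row(s).
- t1[1] part_id=9 → no match; kept with NULLs on the t2 side.
- t1[2] part_id=9 → no match; kept with NULLs on the t2 side.
- t1[3] part_id=8 → 2 match(es) in t2 → 2 row(s).
- t1[4] part_id=1 → 2 match(es) in t2 → 2 row(s).
- t1[5] part_id=9 → no match; kept with NULLs on the t2 side.
Total: 6 matched + 3 padded = 9 rows.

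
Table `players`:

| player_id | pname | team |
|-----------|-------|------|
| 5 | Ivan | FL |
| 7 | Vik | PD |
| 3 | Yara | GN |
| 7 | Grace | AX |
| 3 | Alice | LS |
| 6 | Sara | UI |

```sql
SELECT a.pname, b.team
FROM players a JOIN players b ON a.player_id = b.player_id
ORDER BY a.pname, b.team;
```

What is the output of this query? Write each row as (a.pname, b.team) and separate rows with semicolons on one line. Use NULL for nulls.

(Alice, GN); (Alice, LS); (Grace, AX); (Grace, PD); (Ivan, FL); (Sara, UI); (Vik, AX); (Vik, PD); (Yara, GN); (Yara, LS)

INNER JOIN keeps only pairs where the ON condition holds.
Matching on a.player_id = b.player_id.
- player_id=5: 1 matching b row(s), so 1 row(s) emitted.
- player_id=7: 2 matching b row(s), so 2 row(s) emitted.
- player_id=3: 2 matching b row(s), so 2 row(s) emitted.
- player_id=7: 2 matching b row(s), so 2 row(s) emitted.
- player_id=3: 2 matching b row(s), so 2 row(s) emitted.
- player_id=6: 1 matching b row(s), so 1 row(s) emitted.
After projecting and ordering:
a.pname | b.team
Alice | GN
Alice | LS
Grace | AX
Grace | PD
Ivan | FL
Sara | UI
Vik | AX
Vik | PD
Yara | GN
Yara | LS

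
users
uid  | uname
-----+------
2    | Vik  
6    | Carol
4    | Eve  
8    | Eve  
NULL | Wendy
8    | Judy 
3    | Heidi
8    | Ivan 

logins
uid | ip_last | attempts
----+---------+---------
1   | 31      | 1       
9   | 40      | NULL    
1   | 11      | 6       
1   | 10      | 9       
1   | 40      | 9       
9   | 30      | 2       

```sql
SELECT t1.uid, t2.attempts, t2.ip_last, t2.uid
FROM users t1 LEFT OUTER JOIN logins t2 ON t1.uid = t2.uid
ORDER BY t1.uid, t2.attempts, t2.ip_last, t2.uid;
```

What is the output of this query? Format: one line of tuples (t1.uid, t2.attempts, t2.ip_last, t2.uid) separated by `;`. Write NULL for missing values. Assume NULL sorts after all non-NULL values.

LEFT JOIN keeps every row from `users`; unmatched rows get NULL for `logins`'s columns.
Matching on t1.uid = t2.uid. A NULL in a compared column never satisfies the condition.
- t1[0] uid=2 → no match; kept with NULLs on the t2 side.
- t1[1] uid=6 → no match; kept with NULLs on the t2 side.
- t1[2] uid=4 → no match; kept with NULLs on the t2 side.
- t1[3] uid=8 → no match; kept with NULLs on the t2 side.
- t1[4] uid=NULL → no match; kept with NULLs on the t2 side.
- t1[5] uid=8 → no match; kept with NULLs on the t2 side.
- t1[6] uid=3 → no match; kept with NULLs on the t2 side.
- t1[7] uid=8 → no match; kept with NULLs on the t2 side.
After projecting and ordering:
t1.uid | t2.attempts | t2.ip_last | t2.uid
2 | NULL | NULL | NULL
3 | NULL | NULL | NULL
4 | NULL | NULL | NULL
6 | NULL | NULL | NULL
8 | NULL | NULL | NULL
8 | NULL | NULL | NULL
8 | NULL | NULL | NULL
NULL | NULL | NULL | NULL

(2, NULL, NULL, NULL); (3, NULL, NULL, NULL); (4, NULL, NULL, NULL); (6, NULL, NULL, NULL); (8, NULL, NULL, NULL); (8, NULL, NULL, NULL); (8, NULL, NULL, NULL); (NULL, NULL, NULL, NULL)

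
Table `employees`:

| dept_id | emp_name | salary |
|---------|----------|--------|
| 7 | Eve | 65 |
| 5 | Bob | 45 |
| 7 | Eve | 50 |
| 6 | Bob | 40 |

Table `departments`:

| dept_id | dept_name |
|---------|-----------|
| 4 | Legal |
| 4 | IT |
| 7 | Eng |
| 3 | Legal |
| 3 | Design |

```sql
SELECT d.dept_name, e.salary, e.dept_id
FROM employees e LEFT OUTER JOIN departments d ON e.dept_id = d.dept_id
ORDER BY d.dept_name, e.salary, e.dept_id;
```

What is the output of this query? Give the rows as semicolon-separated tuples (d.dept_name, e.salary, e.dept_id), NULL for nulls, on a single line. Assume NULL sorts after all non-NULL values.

(Eng, 50, 7); (Eng, 65, 7); (NULL, 40, 6); (NULL, 45, 5)

LEFT JOIN keeps every row from `employees`; unmatched rows get NULL for `departments`'s columns.
Matching on e.dept_id = d.dept_id.
- e[0] dept_id=7 → 1 match(es) in d → 1 row(s).
- e[1] dept_id=5 → no match; kept with NULLs on the d side.
- e[2] dept_id=7 → 1 match(es) in d → 1 row(s).
- e[3] dept_id=6 → no match; kept with NULLs on the d side.
After projecting and ordering:
d.dept_name | e.salary | e.dept_id
Eng | 50 | 7
Eng | 65 | 7
NULL | 40 | 6
NULL | 45 | 5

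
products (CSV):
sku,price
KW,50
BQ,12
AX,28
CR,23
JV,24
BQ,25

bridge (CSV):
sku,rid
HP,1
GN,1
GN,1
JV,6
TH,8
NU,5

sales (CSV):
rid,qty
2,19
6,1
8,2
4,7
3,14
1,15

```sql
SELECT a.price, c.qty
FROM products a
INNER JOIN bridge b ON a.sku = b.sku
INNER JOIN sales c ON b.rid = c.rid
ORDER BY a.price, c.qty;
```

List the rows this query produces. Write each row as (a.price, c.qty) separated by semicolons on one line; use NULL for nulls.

(24, 1)

Step 1 — a INNER JOIN b on sku → 1 row(s).
Then INNER JOIN `sales c` on rid: keep only rows whose b.rid appears in c.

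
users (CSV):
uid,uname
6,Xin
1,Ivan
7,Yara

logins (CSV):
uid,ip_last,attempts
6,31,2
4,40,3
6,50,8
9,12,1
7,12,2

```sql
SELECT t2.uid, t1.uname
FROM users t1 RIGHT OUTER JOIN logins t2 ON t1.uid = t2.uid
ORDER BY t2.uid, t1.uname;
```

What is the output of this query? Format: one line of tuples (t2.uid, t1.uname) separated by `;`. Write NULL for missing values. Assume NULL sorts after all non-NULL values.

(4, NULL); (6, Xin); (6, Xin); (7, Yara); (9, NULL)

RIGHT JOIN keeps every row from `logins`; unmatched rows get NULL for `users`'s columns.
Matching on t1.uid = t2.uid.
- t1 row (uid=6): matches 2 t2 row(s) → 2 output row(s).
- t1 row (uid=1): no match.
- t1 row (uid=7): matches 1 t2 row(s) → 1 output row(s).
- 2 row(s) from t2 found no t1 partner → padded with NULL.
After projecting and ordering:
t2.uid | t1.uname
4 | NULL
6 | Xin
6 | Xin
7 | Yara
9 | NULL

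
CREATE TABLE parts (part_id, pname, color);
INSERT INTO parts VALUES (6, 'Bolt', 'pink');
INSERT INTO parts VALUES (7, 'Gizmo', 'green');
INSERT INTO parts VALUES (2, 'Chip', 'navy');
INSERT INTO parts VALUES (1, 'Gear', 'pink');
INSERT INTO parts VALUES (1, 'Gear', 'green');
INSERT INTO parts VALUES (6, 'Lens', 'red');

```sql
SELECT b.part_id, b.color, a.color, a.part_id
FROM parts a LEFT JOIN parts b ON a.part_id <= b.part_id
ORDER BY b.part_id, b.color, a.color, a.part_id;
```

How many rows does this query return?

LEFT JOIN keeps every row from `parts a`; unmatched rows get NULL for `parts b`'s columns.
Matching on a.part_id <= b.part_id.
Matched pairs: 23; unmatched a rows kept: 0.
Total: 23 rows.

23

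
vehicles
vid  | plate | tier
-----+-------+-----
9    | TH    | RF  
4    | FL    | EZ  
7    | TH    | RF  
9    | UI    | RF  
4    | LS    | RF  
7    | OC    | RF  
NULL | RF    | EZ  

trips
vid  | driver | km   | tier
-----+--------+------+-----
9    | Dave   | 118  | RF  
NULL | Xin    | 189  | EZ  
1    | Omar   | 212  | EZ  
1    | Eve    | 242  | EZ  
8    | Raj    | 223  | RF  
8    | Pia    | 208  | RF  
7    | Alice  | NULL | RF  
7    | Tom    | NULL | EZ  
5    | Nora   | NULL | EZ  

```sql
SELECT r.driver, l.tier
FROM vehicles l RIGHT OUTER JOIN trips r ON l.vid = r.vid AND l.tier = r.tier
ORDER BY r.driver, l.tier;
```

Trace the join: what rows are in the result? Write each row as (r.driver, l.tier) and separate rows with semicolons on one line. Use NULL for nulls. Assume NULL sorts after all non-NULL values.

(Alice, RF); (Alice, RF); (Dave, RF); (Dave, RF); (Eve, NULL); (Nora, NULL); (Omar, NULL); (Pia, NULL); (Raj, NULL); (Tom, NULL); (Xin, NULL)

RIGHT JOIN keeps every row from `trips`; unmatched rows get NULL for `vehicles`'s columns.
Matching on l.vid = r.vid AND l.tier = r.tier. A NULL in a compared column never satisfies the condition.
- l[0] vid=9, tier=RF → 1 match(es) in r → 1 row(s).
- l[1] vid=4, tier=EZ → no match.
- l[2] vid=7, tier=RF → 1 match(es) in r → 1 row(s).
- l[3] vid=9, tier=RF → 1 match(es) in r → 1 row(s).
- l[4] vid=4, tier=RF → no match.
- l[5] vid=7, tier=RF → 1 match(es) in r → 1 row(s).
- l[6] vid=NULL, tier=EZ → no match.
- plus 7 unmatched r row(s), each kept with NULL l columns.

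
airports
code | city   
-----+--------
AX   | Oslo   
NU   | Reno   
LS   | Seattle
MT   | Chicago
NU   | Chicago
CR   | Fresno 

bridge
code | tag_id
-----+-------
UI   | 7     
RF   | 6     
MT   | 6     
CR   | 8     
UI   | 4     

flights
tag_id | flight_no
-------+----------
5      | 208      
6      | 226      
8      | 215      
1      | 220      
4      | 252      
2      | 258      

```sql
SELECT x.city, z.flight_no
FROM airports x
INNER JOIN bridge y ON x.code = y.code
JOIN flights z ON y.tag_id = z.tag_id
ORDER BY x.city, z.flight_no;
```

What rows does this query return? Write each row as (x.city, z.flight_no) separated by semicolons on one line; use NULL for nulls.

(Chicago, 226); (Fresno, 215)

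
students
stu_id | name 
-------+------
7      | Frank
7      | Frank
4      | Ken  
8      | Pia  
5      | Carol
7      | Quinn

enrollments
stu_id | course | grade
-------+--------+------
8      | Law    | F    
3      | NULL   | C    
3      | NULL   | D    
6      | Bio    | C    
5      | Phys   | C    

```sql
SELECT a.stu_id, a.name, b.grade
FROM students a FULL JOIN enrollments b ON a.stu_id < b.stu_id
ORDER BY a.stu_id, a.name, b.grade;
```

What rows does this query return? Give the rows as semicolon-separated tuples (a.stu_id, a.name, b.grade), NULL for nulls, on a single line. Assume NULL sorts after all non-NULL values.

(4, Ken, C); (4, Ken, C); (4, Ken, F); (5, Carol, C); (5, Carol, F); (7, Frank, F); (7, Frank, F); (7, Quinn, F); (8, Pia, NULL); (NULL, NULL, C); (NULL, NULL, D)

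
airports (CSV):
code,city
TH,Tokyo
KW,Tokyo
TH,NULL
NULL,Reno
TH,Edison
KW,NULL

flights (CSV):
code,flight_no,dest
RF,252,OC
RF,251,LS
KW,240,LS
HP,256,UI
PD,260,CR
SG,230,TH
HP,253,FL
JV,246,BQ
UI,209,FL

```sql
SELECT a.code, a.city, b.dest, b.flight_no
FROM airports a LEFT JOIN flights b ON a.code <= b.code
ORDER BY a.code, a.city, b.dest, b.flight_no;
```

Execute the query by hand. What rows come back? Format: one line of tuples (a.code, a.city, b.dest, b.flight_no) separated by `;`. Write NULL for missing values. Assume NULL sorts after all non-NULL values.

LEFT JOIN keeps every row from `airports`; unmatched rows get NULL for `flights`'s columns.
Matching on a.code <= b.code. A NULL in a compared column never satisfies the condition.
Matched pairs: 15; unmatched a rows kept: 1.

(KW, Tokyo, CR, 260); (KW, Tokyo, FL, 209); (KW, Tokyo, LS, 240); (KW, Tokyo, LS, 251); (KW, Tokyo, OC, 252); (KW, Tokyo, TH, 230); (KW, NULL, CR, 260); (KW, NULL, FL, 209); (KW, NULL, LS, 240); (KW, NULL, LS, 251); (KW, NULL, OC, 252); (KW, NULL, TH, 230); (TH, Edison, FL, 209); (TH, Tokyo, FL, 209); (TH, NULL, FL, 209); (NULL, Reno, NULL, NULL)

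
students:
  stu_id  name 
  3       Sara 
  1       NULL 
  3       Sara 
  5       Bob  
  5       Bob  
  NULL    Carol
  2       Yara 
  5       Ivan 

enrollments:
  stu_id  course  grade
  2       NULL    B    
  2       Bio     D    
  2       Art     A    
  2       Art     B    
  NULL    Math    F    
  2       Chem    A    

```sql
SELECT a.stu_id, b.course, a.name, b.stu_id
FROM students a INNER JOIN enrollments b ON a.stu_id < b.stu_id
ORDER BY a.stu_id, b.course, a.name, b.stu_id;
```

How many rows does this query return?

5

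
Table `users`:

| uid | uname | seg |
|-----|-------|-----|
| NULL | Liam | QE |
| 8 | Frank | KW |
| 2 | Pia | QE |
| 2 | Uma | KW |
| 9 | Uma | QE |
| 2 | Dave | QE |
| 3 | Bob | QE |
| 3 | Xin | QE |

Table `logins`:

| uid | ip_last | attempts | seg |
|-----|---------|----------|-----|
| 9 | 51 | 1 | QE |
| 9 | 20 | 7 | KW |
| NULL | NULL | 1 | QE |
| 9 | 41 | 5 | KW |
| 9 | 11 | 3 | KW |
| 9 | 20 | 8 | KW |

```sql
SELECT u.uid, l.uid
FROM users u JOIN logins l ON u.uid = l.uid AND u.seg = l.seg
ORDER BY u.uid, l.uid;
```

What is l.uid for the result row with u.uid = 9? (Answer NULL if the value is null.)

9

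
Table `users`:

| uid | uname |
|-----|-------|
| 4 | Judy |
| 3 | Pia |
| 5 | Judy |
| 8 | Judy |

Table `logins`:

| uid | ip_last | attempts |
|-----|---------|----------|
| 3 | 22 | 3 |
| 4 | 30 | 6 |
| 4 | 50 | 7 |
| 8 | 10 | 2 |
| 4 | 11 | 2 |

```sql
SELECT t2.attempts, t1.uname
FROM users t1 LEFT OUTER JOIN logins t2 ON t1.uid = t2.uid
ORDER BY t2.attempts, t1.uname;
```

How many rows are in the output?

LEFT JOIN keeps every row from `users`; unmatched rows get NULL for `logins`'s columns.
Matching on t1.uid = t2.uid.
Matched pairs: 5; unmatched t1 rows kept: 1.
Total: 5 matched + 1 padded = 6 rows.

6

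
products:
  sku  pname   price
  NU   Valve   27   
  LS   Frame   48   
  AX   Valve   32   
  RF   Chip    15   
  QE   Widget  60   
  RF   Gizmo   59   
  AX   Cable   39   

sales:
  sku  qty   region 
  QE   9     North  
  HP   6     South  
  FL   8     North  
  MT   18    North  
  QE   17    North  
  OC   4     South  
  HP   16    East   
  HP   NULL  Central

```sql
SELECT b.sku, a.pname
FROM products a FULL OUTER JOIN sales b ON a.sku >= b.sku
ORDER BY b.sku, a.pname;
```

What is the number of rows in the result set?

FULL OUTER JOIN keeps every row from both sides; unmatched rows get NULL for the other side's columns.
Matching on a.sku >= b.sku.
Matched pairs: 33; unmatched a rows kept: 2; unmatched b rows kept: 0.
Total: 33 matched + 2 padded = 35 rows.

35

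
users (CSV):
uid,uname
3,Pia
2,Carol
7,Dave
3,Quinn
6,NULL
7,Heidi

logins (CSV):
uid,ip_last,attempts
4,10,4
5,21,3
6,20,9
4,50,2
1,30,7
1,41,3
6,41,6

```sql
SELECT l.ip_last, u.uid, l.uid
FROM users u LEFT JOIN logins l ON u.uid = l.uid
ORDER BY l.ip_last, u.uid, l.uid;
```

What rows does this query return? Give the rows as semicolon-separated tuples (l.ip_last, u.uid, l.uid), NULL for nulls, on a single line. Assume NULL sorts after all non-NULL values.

LEFT JOIN keeps every row from `users`; unmatched rows get NULL for `logins`'s columns.
Matching on u.uid = l.uid.
- u row (uid=3): no match → kept, l columns NULL.
- u row (uid=2): no match → kept, l columns NULL.
- u row (uid=7): no match → kept, l columns NULL.
- u row (uid=3): no match → kept, l columns NULL.
- u row (uid=6): matches 2 l row(s) → 2 output row(s).
- u row (uid=7): no match → kept, l columns NULL.
After projecting and ordering:
l.ip_last | u.uid | l.uid
20 | 6 | 6
41 | 6 | 6
NULL | 2 | NULL
NULL | 3 | NULL
NULL | 3 | NULL
NULL | 7 | NULL
NULL | 7 | NULL

(20, 6, 6); (41, 6, 6); (NULL, 2, NULL); (NULL, 3, NULL); (NULL, 3, NULL); (NULL, 7, NULL); (NULL, 7, NULL)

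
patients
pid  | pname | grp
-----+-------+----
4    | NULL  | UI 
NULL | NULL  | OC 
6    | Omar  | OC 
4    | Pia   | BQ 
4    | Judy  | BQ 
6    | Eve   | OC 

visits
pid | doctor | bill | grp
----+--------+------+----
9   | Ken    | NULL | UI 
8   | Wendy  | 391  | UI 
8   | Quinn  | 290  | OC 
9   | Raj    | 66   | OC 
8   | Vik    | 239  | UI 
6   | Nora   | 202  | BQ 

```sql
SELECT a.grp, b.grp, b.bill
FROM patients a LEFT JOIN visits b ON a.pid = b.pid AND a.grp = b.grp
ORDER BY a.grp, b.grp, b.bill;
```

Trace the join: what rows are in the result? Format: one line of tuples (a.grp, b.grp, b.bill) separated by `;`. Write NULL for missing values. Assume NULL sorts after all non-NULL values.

LEFT JOIN keeps every row from `patients`; unmatched rows get NULL for `visits`'s columns.
Matching on a.pid = b.pid AND a.grp = b.grp. A NULL in a compared column never satisfies the condition.
Matched pairs: 0; unmatched a rows kept: 6.

(BQ, NULL, NULL); (BQ, NULL, NULL); (OC, NULL, NULL); (OC, NULL, NULL); (OC, NULL, NULL); (UI, NULL, NULL)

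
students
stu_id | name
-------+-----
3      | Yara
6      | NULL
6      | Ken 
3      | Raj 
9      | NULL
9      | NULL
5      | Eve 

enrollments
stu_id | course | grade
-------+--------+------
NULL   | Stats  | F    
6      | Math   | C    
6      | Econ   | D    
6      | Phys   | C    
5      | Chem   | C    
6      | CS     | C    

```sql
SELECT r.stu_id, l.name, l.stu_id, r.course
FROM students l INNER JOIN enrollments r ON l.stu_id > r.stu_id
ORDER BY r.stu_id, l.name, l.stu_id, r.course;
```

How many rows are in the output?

INNER JOIN keeps only pairs where the ON condition holds.
Matching on l.stu_id > r.stu_id. A NULL in a compared column never satisfies the condition.
Matched pairs: 12.
Total: 12 rows.

12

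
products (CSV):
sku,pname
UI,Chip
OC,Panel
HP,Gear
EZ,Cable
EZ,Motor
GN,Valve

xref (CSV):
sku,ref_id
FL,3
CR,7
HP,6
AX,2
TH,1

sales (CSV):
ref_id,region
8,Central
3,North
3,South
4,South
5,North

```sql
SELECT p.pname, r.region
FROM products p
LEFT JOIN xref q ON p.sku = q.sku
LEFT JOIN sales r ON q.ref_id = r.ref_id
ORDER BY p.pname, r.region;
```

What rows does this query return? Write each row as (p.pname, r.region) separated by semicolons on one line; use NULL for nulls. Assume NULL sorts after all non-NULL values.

(Cable, NULL); (Chip, NULL); (Gear, NULL); (Motor, NULL); (Panel, NULL); (Valve, NULL)

Joins associate left-to-right: products LEFT JOIN xref on sku gives 6 intermediate row(s).
Then LEFT JOIN `sales r` on ref_id: each of those 6 rows is kept; rows whose q.ref_id has no match in r get NULL for r's columns.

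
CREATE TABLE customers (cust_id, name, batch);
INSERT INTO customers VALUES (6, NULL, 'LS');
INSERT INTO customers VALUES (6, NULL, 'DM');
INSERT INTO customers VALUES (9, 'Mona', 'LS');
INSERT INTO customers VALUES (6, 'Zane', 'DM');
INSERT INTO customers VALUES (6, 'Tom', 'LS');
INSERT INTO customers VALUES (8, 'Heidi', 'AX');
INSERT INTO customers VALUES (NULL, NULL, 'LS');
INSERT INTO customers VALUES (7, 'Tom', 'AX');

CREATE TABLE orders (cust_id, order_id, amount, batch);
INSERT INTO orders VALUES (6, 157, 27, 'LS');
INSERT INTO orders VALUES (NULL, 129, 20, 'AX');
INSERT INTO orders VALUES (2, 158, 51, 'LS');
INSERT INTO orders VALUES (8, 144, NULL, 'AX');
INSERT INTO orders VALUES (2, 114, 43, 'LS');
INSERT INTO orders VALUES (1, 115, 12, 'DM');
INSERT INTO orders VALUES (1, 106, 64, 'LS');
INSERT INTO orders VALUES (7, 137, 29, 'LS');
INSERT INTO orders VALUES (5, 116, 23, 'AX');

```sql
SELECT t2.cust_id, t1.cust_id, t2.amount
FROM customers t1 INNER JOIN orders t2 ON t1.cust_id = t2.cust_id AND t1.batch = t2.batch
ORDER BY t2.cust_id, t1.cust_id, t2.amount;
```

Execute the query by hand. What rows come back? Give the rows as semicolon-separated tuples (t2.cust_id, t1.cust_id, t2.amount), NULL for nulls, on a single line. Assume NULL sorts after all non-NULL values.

INNER JOIN keeps only pairs where the ON condition holds.
Matching on t1.cust_id = t2.cust_id AND t1.batch = t2.batch. A NULL in a compared column never satisfies the condition.
Matched pairs: 3.

(6, 6, 27); (6, 6, 27); (8, 8, NULL)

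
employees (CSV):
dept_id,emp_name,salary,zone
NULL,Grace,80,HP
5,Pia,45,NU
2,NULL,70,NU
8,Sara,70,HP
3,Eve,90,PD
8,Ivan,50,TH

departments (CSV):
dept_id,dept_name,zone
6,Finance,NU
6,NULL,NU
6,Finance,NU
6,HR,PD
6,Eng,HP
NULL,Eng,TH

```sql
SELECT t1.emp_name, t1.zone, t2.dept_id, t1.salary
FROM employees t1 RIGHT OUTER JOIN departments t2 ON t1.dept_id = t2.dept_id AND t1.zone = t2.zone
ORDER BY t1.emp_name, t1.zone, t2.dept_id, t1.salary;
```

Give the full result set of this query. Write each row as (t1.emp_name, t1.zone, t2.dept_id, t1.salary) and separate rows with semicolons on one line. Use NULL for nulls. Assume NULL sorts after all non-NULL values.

(NULL, NULL, 6, NULL); (NULL, NULL, 6, NULL); (NULL, NULL, 6, NULL); (NULL, NULL, 6, NULL); (NULL, NULL, 6, NULL); (NULL, NULL, NULL, NULL)

RIGHT JOIN keeps every row from `departments`; unmatched rows get NULL for `employees`'s columns.
Matching on t1.dept_id = t2.dept_id AND t1.zone = t2.zone. A NULL in a compared column never satisfies the condition.
- t1[0] dept_id=NULL, zone=HP → no match.
- t1[1] dept_id=5, zone=NU → no match.
- t1[2] dept_id=2, zone=NU → no match.
- t1[3] dept_id=8, zone=HP → no match.
- t1[4] dept_id=3, zone=PD → no match.
- t1[5] dept_id=8, zone=TH → no match.
- 6 row(s) from t2 found no t1 partner → padded with NULL.
After projecting and ordering:
t1.emp_name | t1.zone | t2.dept_id | t1.salary
NULL | NULL | 6 | NULL
NULL | NULL | 6 | NULL
NULL | NULL | 6 | NULL
NULL | NULL | 6 | NULL
NULL | NULL | 6 | NULL
NULL | NULL | NULL | NULL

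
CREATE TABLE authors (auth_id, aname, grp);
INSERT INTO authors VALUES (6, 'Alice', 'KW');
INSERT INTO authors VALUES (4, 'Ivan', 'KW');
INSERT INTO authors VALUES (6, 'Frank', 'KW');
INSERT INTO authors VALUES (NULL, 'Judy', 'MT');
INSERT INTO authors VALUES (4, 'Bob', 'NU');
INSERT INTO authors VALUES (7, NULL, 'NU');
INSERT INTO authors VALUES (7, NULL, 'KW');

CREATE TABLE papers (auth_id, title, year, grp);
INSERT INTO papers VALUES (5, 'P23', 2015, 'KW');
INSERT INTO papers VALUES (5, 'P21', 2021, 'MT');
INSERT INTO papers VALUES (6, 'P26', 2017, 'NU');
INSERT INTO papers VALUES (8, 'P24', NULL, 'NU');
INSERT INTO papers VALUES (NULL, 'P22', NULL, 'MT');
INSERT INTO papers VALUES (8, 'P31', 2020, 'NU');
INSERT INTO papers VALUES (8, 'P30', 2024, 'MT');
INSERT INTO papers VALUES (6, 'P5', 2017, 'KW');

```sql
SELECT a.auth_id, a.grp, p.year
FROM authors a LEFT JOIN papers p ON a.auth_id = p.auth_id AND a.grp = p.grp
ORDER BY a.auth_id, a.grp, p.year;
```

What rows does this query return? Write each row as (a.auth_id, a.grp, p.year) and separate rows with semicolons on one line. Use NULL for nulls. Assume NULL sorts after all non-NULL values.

(4, KW, NULL); (4, NU, NULL); (6, KW, 2017); (6, KW, 2017); (7, KW, NULL); (7, NU, NULL); (NULL, MT, NULL)

LEFT JOIN keeps every row from `authors`; unmatched rows get NULL for `papers`'s columns.
Matching on a.auth_id = p.auth_id AND a.grp = p.grp. A NULL in a compared column never satisfies the condition.
Matched pairs: 2; unmatched a rows kept: 5.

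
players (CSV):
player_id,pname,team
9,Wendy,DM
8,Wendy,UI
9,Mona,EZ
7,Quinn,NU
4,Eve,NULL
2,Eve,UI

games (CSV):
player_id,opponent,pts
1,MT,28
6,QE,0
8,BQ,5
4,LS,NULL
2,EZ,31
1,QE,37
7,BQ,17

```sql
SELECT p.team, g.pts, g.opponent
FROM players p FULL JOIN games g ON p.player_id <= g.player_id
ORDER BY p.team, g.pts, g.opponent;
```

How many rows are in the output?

FULL OUTER JOIN keeps every row from both sides; unmatched rows get NULL for the other side's columns.
Matching on p.player_id <= g.player_id.
- p (player_id=9) has no partner → padded with NULL.
- p (player_id=8) pairs with 1 row(s) of g.
- p (player_id=9) has no partner → padded with NULL.
- p (player_id=7) pairs with 2 row(s) of g.
- p (player_id=4) pairs with 4 row(s) of g.
- p (player_id=2) pairs with 5 row(s) of g.
- 2 row(s) from g found no p partner → padded with NULL.
Total: 12 matched + 4 padded = 16 rows.

16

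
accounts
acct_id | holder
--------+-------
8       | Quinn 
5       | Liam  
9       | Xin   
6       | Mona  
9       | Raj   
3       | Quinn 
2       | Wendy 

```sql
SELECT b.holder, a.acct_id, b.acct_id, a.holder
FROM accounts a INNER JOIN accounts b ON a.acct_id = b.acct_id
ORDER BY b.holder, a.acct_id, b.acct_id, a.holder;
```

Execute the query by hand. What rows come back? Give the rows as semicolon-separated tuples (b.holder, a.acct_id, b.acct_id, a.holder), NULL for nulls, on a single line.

INNER JOIN keeps only pairs where the ON condition holds.
Matching on a.acct_id = b.acct_id.
- a[0] acct_id=8 → 1 match(es) in b → 1 row(s).
- a[1] acct_id=5 → 1 match(es) in b → 1 row(s).
- a[2] acct_id=9 → 2 match(es) in b → 2 row(s).
- a[3] acct_id=6 → 1 match(es) in b → 1 row(s).
- a[4] acct_id=9 → 2 match(es) in b → 2 row(s).
- a[5] acct_id=3 → 1 match(es) in b → 1 row(s).
- a[6] acct_id=2 → 1 match(es) in b → 1 row(s).
After projecting and ordering:
b.holder | a.acct_id | b.acct_id | a.holder
Liam | 5 | 5 | Liam
Mona | 6 | 6 | Mona
Quinn | 3 | 3 | Quinn
Quinn | 8 | 8 | Quinn
Raj | 9 | 9 | Raj
Raj | 9 | 9 | Xin
Wendy | 2 | 2 | Wendy
Xin | 9 | 9 | Raj
Xin | 9 | 9 | Xin

(Liam, 5, 5, Liam); (Mona, 6, 6, Mona); (Quinn, 3, 3, Quinn); (Quinn, 8, 8, Quinn); (Raj, 9, 9, Raj); (Raj, 9, 9, Xin); (Wendy, 2, 2, Wendy); (Xin, 9, 9, Raj); (Xin, 9, 9, Xin)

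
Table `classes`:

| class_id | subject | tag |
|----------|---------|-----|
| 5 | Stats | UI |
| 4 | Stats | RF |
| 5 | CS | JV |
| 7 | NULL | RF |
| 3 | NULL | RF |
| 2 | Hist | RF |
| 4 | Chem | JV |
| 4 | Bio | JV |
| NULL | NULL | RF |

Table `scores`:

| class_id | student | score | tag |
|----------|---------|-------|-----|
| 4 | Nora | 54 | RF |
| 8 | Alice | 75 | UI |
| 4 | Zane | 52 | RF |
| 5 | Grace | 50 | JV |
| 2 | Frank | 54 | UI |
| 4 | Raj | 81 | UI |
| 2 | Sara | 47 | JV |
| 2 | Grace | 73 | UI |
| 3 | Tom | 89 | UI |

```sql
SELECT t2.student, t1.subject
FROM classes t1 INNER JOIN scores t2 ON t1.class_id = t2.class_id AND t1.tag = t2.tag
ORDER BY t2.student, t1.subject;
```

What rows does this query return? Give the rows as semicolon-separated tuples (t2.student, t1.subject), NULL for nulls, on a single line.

(Grace, CS); (Nora, Stats); (Zane, Stats)

INNER JOIN keeps only pairs where the ON condition holds.
Matching on t1.class_id = t2.class_id AND t1.tag = t2.tag. A NULL in a compared column never satisfies the condition.
- class_id=5, tag=UI: no matching t2 row, dropped.
- class_id=4, tag=RF: 2 matching t2 row(s), so 2 row(s) emitted.
- class_id=5, tag=JV: 1 matching t2 row(s), so 1 row(s) emitted.
- class_id=7, tag=RF: no matching t2 row, dropped.
- class_id=3, tag=RF: no matching t2 row, dropped.
- class_id=2, tag=RF: no matching t2 row, dropped.
- class_id=4, tag=JV: no matching t2 row, dropped.
- class_id=4, tag=JV: no matching t2 row, dropped.
- class_id=NULL, tag=RF: no matching t2 row, dropped.
After projecting and ordering:
t2.student | t1.subject
Grace | CS
Nora | Stats
Zane | Stats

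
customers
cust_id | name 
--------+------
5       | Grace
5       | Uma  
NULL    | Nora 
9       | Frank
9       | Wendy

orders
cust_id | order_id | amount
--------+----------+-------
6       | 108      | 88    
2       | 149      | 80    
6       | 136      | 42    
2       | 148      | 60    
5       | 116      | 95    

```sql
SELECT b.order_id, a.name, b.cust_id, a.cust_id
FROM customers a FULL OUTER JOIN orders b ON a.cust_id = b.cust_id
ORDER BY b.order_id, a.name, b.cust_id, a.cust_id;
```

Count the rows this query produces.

FULL OUTER JOIN keeps every row from both sides; unmatched rows get NULL for the other side's columns.
Matching on a.cust_id = b.cust_id. A NULL in a compared column never satisfies the condition.
- cust_id=5: 1 matching b row(s), so 1 row(s) emitted.
- cust_id=5: 1 matching b row(s), so 1 row(s) emitted.
- cust_id=NULL: no b row matches, row kept with b columns NULL.
- cust_id=9: no b row matches, row kept with b columns NULL.
- cust_id=9: no b row matches, row kept with b columns NULL.
- 4 row(s) from b found no a partner → padded with NULL.
Total: 2 matched + 7 padded = 9 rows.

9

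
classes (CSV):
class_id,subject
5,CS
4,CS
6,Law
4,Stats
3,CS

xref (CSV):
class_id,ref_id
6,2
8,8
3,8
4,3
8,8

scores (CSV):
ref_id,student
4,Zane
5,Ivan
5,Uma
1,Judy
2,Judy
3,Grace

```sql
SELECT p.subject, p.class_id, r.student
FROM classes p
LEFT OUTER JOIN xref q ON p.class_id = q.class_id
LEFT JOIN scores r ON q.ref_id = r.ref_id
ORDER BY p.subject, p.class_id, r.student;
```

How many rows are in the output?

Evaluate left to right. First `classes p LEFT JOIN xref q` on class_id: 5 row(s).
Then LEFT JOIN `scores r` on ref_id: each of those 5 rows is kept; rows whose q.ref_id has no match in r get NULL for r's columns.
Result: 5 row(s).

5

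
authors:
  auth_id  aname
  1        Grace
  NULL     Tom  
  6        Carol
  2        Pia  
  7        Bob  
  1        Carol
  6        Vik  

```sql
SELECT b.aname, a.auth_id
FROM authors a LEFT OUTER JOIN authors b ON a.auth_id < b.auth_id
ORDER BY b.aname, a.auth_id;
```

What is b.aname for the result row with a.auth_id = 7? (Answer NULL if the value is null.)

LEFT JOIN keeps every row from `authors a`; unmatched rows get NULL for `authors b`'s columns.
Matching on a.auth_id < b.auth_id. A NULL in a compared column never satisfies the condition.
- auth_id=1: 4 matching b row(s), so 4 row(s) emitted.
- auth_id=NULL: no b row matches, row kept with b columns NULL.
- auth_id=6: 1 matching b row(s), so 1 row(s) emitted.
- auth_id=2: 3 matching b row(s), so 3 row(s) emitted.
- auth_id=7: no b row matches, row kept with b columns NULL.
- auth_id=1: 4 matching b row(s), so 4 row(s) emitted.
- auth_id=6: 1 matching b row(s), so 1 row(s) emitted.

NULL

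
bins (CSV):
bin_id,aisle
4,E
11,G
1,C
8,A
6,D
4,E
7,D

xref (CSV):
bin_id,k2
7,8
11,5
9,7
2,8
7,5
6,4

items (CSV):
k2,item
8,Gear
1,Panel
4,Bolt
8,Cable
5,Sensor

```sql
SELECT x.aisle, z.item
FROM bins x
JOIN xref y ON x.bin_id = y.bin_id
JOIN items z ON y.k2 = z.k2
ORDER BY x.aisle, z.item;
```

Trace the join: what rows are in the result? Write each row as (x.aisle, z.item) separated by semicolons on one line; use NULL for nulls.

Evaluate left to right. First `bins x INNER JOIN xref y` on bin_id: 4 row(s).
Then INNER JOIN `items z` on k2: keep only rows whose y.k2 appears in z.

(D, Bolt); (D, Cable); (D, Gear); (D, Sensor); (G, Sensor)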